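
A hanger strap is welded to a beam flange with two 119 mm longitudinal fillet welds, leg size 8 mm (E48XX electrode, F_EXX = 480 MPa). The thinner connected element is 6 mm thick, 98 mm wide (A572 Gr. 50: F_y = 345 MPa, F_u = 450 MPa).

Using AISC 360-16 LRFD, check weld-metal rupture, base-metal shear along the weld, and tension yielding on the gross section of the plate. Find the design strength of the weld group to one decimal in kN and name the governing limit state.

182.6 kN (gross-section yield governs)

Weld metal: throat = 0.707×8 = 5.656 mm, L = 2×119 = 238 mm. φR_n = 0.75 × 0.6 × 480 × 5.656 × 238 = 290.8 kN.
Base metal shear (6 mm plate): yield φR_n = 1.0×0.6×345×6×238 = 295.6 kN; rupture φR_n = 0.75×0.6×450×6×238 = 289.2 kN; take 289.2 kN (rupture).
Tension yield (gross): A_g = 98×6 = 588 mm². φR_n = 0.90 × 345 × 588 = 182.6 kN.
Governing: min(290.8, 289.2, 182.6) = 182.6 kN → gross-section yield.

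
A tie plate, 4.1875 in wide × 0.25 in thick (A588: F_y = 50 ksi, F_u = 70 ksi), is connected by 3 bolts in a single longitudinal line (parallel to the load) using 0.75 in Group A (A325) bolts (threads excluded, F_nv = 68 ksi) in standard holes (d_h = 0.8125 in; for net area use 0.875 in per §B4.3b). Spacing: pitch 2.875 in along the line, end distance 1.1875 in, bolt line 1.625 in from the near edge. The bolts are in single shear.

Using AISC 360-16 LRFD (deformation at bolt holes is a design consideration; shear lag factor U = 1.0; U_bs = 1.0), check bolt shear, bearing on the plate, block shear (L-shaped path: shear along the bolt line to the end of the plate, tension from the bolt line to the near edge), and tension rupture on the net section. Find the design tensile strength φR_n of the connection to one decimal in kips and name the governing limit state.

43.5 kips (net-section rupture governs)

Bolt shear: A_b = π(0.75)²/4 = 0.44179 in². φR_n = 0.75 × 68 × 0.44179 × 3 × 1 = 67.6 kips.
Bearing (0.25 in plate, F_u = 70 ksi): end bolts L_c = 1.1875 − 0.8125/2 = 0.78125, R_n = min(1.2×0.78125×0.25×70, 2.4×0.75×0.25×70) = 16.406 kips/bolt; interior L_c = 2.875 − 0.8125 = 2.0625, R_n = 31.5 kips/bolt. φR_n = 0.75 × (1×16.406 + 2×31.5) = 59.6 kips.
Block shear: shear path 1×[1.1875+2×2.875] = 1×6.9375 in, A_gv = 1.7344, A_nv = 1×(6.9375 − 2.5×0.875)×0.25 = 1.1875 in²; tension to near edge: (1.625 − 0.5×0.875)×0.25 = 0.29688 in². R_n = min(0.6×70×1.1875, 0.6×50×1.7344) + 1.0×70×0.29688 = min(49.875, 52.032) + 20.782 = 70.657 kips. φR_n = 0.75 × 70.657 = 53.0 kips.
Tension rupture (net): A_n = (4.1875 − 1×0.875)×0.25 = 0.82813 in² (U = 1.0, A_e = A_n). φR_n = 0.75 × 70 × 0.82813 = 43.5 kips.
Governing: min(67.6, 59.6, 53.0, 43.5) = 43.5 kips → net-section rupture.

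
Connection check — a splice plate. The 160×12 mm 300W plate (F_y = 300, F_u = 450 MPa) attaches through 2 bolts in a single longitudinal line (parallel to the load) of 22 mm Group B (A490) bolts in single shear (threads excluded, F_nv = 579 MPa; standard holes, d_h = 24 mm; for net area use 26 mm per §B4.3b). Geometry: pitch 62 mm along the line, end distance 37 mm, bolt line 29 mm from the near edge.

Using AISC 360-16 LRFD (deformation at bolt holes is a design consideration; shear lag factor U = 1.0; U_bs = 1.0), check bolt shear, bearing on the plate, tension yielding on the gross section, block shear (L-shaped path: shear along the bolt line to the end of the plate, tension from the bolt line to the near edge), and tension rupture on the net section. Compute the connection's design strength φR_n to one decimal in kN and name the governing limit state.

Bolt shear: A_b = π(22)²/4 = 380.13 mm². φR_n = 0.75 × 579 × 380.13 × 2 × 1 = 330.1 kN.
Bearing (12 mm plate, F_u = 450 MPa): end bolts L_c = 37 − 24/2 = 25, R_n = min(1.2×25×12×450, 2.4×22×12×450) = 162 kN/bolt; interior L_c = 62 − 24 = 38, R_n = 246.24 kN/bolt. φR_n = 0.75 × (1×162 + 1×246.24) = 306.2 kN.
Tension yield (gross): A_g = 160×12 = 1920 mm². φR_n = 0.90 × 300 × 1920 = 518.4 kN.
Block shear: shear path 1×[37+1×62] = 1×99 mm, A_gv = 1188, A_nv = 1×(99 − 1.5×26)×12 = 720 mm²; tension to near edge: (29 − 0.5×26)×12 = 192 mm². R_n = min(0.6×450×720, 0.6×300×1188) + 1.0×450×192 = min(194.4, 213.84) + 86.4 = 280.8 kN. φR_n = 0.75 × 280.8 = 210.6 kN.
Tension rupture (net): A_n = (160 − 1×26)×12 = 1608 mm² (U = 1.0, A_e = A_n). φR_n = 0.75 × 450 × 1608 = 542.7 kN.
Governing: min(330.1, 306.2, 518.4, 210.6, 542.7) = 210.6 kN → block shear.

210.6 kN (block shear governs)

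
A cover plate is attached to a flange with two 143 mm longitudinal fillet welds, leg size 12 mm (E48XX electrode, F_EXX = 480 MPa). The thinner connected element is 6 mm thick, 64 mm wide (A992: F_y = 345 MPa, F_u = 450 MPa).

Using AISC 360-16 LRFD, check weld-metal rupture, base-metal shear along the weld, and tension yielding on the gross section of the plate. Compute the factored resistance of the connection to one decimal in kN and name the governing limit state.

119.2 kN (gross-section yield governs)

Weld metal: throat = 0.707×12 = 8.484 mm, L = 2×143 = 286 mm. φR_n = 0.75 × 0.6 × 480 × 8.484 × 286 = 524.1 kN.
Base metal shear (6 mm plate): yield φR_n = 1.0×0.6×345×6×286 = 355.2 kN; rupture φR_n = 0.75×0.6×450×6×286 = 347.5 kN; take 347.5 kN (rupture).
Tension yield (gross): A_g = 64×6 = 384 mm². φR_n = 0.90 × 345 × 384 = 119.2 kN.
Governing: min(524.1, 347.5, 119.2) = 119.2 kN → gross-section yield.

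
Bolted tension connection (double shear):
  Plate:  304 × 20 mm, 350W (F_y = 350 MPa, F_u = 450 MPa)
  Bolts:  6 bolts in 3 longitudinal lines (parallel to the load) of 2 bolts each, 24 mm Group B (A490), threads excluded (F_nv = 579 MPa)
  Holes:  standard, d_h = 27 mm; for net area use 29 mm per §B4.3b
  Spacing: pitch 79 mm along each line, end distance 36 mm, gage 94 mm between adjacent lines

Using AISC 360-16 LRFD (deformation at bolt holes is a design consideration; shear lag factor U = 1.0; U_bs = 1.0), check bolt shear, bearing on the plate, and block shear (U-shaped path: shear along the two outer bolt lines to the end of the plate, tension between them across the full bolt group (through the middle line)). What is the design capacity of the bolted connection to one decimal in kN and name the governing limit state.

Bolt shear: A_b = π(24)²/4 = 452.39 mm². φR_n = 0.75 × 579 × 452.39 × 6 × 2 = 2357.4 kN.
Bearing (20 mm plate, F_u = 450 MPa): end bolts L_c = 36 − 27/2 = 22.5, R_n = min(1.2×22.5×20×450, 2.4×24×20×450) = 243 kN/bolt; interior L_c = 79 − 27 = 52, R_n = 518.4 kN/bolt. φR_n = 0.75 × (3×243 + 3×518.4) = 1713.2 kN.
Block shear: shear path 2×[36+1×79] = 2×115 mm, A_gv = 4600, A_nv = 2×(115 − 1.5×29)×20 = 2860 mm²; tension across gage: (188 − 2×29)×20 = 2600 mm². R_n = min(0.6×450×2860, 0.6×350×4600) + 1.0×450×2600 = min(772.2, 966) + 1170 = 1942.2 kN. φR_n = 0.75 × 1942.2 = 1456.7 kN.
Governing: min(2357.4, 1713.2, 1456.7) = 1456.7 kN → block shear.

1456.7 kN (block shear governs)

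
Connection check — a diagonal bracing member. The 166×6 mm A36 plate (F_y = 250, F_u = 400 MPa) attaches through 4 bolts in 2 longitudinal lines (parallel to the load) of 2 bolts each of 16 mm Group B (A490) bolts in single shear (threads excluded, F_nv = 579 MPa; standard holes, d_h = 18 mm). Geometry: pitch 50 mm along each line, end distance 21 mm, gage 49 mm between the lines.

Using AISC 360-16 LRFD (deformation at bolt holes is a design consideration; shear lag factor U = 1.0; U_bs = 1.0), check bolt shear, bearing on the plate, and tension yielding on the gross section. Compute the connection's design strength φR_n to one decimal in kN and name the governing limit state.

Bolt shear: A_b = π(16)²/4 = 201.06 mm². φR_n = 0.75 × 579 × 201.06 × 4 × 1 = 349.2 kN.
Bearing (6 mm plate, F_u = 400 MPa): end bolts L_c = 21 − 18/2 = 12, R_n = min(1.2×12×6×400, 2.4×16×6×400) = 34.56 kN/bolt; interior L_c = 50 − 18 = 32, R_n = 92.16 kN/bolt. φR_n = 0.75 × (2×34.56 + 2×92.16) = 190.1 kN.
Tension yield (gross): A_g = 166×6 = 996 mm². φR_n = 0.90 × 250 × 996 = 224.1 kN.
Governing: min(349.2, 190.1, 224.1) = 190.1 kN → bearing.

190.1 kN (bearing governs)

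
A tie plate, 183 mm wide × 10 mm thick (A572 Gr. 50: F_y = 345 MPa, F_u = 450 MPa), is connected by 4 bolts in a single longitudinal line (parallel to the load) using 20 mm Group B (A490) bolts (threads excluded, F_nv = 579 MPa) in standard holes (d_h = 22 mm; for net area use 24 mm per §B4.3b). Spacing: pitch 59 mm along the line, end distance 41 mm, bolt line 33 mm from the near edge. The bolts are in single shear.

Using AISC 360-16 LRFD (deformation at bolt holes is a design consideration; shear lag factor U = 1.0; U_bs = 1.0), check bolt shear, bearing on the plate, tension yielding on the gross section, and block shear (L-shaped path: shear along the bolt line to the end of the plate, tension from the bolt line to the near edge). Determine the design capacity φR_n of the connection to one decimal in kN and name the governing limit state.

Bolt shear: A_b = π(20)²/4 = 314.16 mm². φR_n = 0.75 × 579 × 314.16 × 4 × 1 = 545.7 kN.
Bearing (10 mm plate, F_u = 450 MPa): end bolts L_c = 41 − 22/2 = 30, R_n = min(1.2×30×10×450, 2.4×20×10×450) = 162 kN/bolt; interior L_c = 59 − 22 = 37, R_n = 199.8 kN/bolt. φR_n = 0.75 × (1×162 + 3×199.8) = 571.1 kN.
Tension yield (gross): A_g = 183×10 = 1830 mm². φR_n = 0.90 × 345 × 1830 = 568.2 kN.
Block shear: shear path 1×[41+3×59] = 1×218 mm, A_gv = 2180, A_nv = 1×(218 − 3.5×24)×10 = 1340 mm²; tension to near edge: (33 − 0.5×24)×10 = 210 mm². R_n = min(0.6×450×1340, 0.6×345×2180) + 1.0×450×210 = min(361.8, 451.26) + 94.5 = 456.3 kN. φR_n = 0.75 × 456.3 = 342.2 kN.
Governing: min(545.7, 571.1, 568.2, 342.2) = 342.2 kN → block shear.

342.2 kN (block shear governs)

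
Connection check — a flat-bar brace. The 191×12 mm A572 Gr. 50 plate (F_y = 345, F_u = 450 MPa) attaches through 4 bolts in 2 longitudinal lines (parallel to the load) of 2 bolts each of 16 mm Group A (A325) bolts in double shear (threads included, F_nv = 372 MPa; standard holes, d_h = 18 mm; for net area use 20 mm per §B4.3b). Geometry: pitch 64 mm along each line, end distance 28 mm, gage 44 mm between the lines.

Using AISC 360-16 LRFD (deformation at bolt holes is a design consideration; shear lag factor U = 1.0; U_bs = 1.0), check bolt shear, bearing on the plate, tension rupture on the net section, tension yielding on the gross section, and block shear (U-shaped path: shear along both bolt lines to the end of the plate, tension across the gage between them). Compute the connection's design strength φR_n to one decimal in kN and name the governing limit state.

398.5 kN (block shear governs)

Bolt shear: A_b = π(16)²/4 = 201.06 mm². φR_n = 0.75 × 372 × 201.06 × 4 × 2 = 448.8 kN.
Bearing (12 mm plate, F_u = 450 MPa): end bolts L_c = 28 − 18/2 = 19, R_n = min(1.2×19×12×450, 2.4×16×12×450) = 123.12 kN/bolt; interior L_c = 64 − 18 = 46, R_n = 207.36 kN/bolt. φR_n = 0.75 × (2×123.12 + 2×207.36) = 495.7 kN.
Tension rupture (net): A_n = (191 − 2×20)×12 = 1812 mm² (U = 1.0, A_e = A_n). φR_n = 0.75 × 450 × 1812 = 611.6 kN.
Tension yield (gross): A_g = 191×12 = 2292 mm². φR_n = 0.90 × 345 × 2292 = 711.7 kN.
Block shear: shear path 2×[28+1×64] = 2×92 mm, A_gv = 2208, A_nv = 2×(92 − 1.5×20)×12 = 1488 mm²; tension across gage: (44 − 1×20)×12 = 288 mm². R_n = min(0.6×450×1488, 0.6×345×2208) + 1.0×450×288 = min(401.76, 457.06) + 129.6 = 531.36 kN. φR_n = 0.75 × 531.36 = 398.5 kN.
Governing: min(448.8, 495.7, 611.6, 711.7, 398.5) = 398.5 kN → block shear.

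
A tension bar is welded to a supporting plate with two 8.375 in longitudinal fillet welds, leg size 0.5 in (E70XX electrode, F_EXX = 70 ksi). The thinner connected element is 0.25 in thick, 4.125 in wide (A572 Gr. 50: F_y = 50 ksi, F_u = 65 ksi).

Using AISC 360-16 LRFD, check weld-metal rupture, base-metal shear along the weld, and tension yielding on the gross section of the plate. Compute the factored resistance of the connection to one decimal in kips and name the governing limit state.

Weld metal: throat = 0.707×0.5 = 0.3535 in, L = 2×8.375 = 16.75 in. φR_n = 0.75 × 0.6 × 70 × 0.3535 × 16.75 = 186.5 kips.
Base metal shear (0.25 in plate): yield φR_n = 1.0×0.6×50×0.25×16.75 = 125.6 kips; rupture φR_n = 0.75×0.6×65×0.25×16.75 = 122.5 kips; take 122.5 kips (rupture).
Tension yield (gross): A_g = 4.125×0.25 = 1.0313 in². φR_n = 0.90 × 50 × 1.0313 = 46.4 kips.
Governing: min(186.5, 122.5, 46.4) = 46.4 kips → gross-section yield.

46.4 kips (gross-section yield governs)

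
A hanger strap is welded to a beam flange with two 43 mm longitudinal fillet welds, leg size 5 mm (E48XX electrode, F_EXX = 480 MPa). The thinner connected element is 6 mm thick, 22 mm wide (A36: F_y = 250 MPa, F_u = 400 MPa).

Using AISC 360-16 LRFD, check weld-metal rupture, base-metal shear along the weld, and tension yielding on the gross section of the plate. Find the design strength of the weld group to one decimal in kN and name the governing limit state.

Weld metal: throat = 0.707×5 = 3.535 mm, L = 2×43 = 86 mm. φR_n = 0.75 × 0.6 × 480 × 3.535 × 86 = 65.7 kN.
Base metal shear (6 mm plate): yield φR_n = 1.0×0.6×250×6×86 = 77.4 kN; rupture φR_n = 0.75×0.6×400×6×86 = 92.9 kN; take 77.4 kN (yield).
Tension yield (gross): A_g = 22×6 = 132 mm². φR_n = 0.90 × 250 × 132 = 29.7 kN.
Governing: min(65.7, 77.4, 29.7) = 29.7 kN → gross-section yield.

29.7 kN (gross-section yield governs)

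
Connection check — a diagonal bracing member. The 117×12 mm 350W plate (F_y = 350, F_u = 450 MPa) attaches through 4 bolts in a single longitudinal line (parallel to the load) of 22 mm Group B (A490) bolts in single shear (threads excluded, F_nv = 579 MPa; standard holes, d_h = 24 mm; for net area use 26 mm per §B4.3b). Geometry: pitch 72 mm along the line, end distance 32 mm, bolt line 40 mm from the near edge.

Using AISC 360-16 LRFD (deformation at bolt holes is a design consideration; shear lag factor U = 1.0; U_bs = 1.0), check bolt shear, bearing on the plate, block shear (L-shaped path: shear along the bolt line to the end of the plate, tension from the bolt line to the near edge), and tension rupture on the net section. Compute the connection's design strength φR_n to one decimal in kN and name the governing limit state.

368.6 kN (net-section rupture governs)

Bolt shear: A_b = π(22)²/4 = 380.13 mm². φR_n = 0.75 × 579 × 380.13 × 4 × 1 = 660.3 kN.
Bearing (12 mm plate, F_u = 450 MPa): end bolts L_c = 32 − 24/2 = 20, R_n = min(1.2×20×12×450, 2.4×22×12×450) = 129.6 kN/bolt; interior L_c = 72 − 24 = 48, R_n = 285.12 kN/bolt. φR_n = 0.75 × (1×129.6 + 3×285.12) = 738.7 kN.
Block shear: shear path 1×[32+3×72] = 1×248 mm, A_gv = 2976, A_nv = 1×(248 − 3.5×26)×12 = 1884 mm²; tension to near edge: (40 − 0.5×26)×12 = 324 mm². R_n = min(0.6×450×1884, 0.6×350×2976) + 1.0×450×324 = min(508.68, 624.96) + 145.8 = 654.48 kN. φR_n = 0.75 × 654.48 = 490.9 kN.
Tension rupture (net): A_n = (117 − 1×26)×12 = 1092 mm² (U = 1.0, A_e = A_n). φR_n = 0.75 × 450 × 1092 = 368.6 kN.
Governing: min(660.3, 738.7, 490.9, 368.6) = 368.6 kN → net-section rupture.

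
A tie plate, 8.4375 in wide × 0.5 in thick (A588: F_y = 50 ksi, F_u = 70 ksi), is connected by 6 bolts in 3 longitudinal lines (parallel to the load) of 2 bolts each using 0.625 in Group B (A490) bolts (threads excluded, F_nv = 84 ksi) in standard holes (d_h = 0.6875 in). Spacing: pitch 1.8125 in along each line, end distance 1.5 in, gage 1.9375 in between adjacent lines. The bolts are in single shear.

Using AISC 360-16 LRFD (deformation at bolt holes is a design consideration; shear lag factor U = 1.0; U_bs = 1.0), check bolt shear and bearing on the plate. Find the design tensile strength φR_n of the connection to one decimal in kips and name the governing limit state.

116.0 kips (bolt shear governs)

Bolt shear: A_b = π(0.625)²/4 = 0.3068 in². φR_n = 0.75 × 84 × 0.3068 × 6 × 1 = 116.0 kips.
Bearing (0.5 in plate, F_u = 70 ksi): end bolts L_c = 1.5 − 0.6875/2 = 1.15625, R_n = min(1.2×1.15625×0.5×70, 2.4×0.625×0.5×70) = 48.563 kips/bolt; interior L_c = 1.8125 − 0.6875 = 1.125, R_n = 47.25 kips/bolt. φR_n = 0.75 × (3×48.563 + 3×47.25) = 215.6 kips.
Governing: min(116.0, 215.6) = 116.0 kips → bolt shear.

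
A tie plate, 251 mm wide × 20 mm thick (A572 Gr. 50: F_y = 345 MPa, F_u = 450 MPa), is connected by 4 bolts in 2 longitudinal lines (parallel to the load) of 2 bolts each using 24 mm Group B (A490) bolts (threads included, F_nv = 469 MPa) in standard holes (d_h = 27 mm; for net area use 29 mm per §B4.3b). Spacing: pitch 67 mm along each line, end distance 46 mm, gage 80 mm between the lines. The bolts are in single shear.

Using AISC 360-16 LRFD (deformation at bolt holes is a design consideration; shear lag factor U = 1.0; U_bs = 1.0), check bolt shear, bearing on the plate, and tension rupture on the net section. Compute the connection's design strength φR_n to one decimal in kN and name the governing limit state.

Bolt shear: A_b = π(24)²/4 = 452.39 mm². φR_n = 0.75 × 469 × 452.39 × 4 × 1 = 636.5 kN.
Bearing (20 mm plate, F_u = 450 MPa): end bolts L_c = 46 − 27/2 = 32.5, R_n = min(1.2×32.5×20×450, 2.4×24×20×450) = 351 kN/bolt; interior L_c = 67 − 27 = 40, R_n = 432 kN/bolt. φR_n = 0.75 × (2×351 + 2×432) = 1174.5 kN.
Tension rupture (net): A_n = (251 − 2×29)×20 = 3860 mm² (U = 1.0, A_e = A_n). φR_n = 0.75 × 450 × 3860 = 1302.8 kN.
Governing: min(636.5, 1174.5, 1302.8) = 636.5 kN → bolt shear.

636.5 kN (bolt shear governs)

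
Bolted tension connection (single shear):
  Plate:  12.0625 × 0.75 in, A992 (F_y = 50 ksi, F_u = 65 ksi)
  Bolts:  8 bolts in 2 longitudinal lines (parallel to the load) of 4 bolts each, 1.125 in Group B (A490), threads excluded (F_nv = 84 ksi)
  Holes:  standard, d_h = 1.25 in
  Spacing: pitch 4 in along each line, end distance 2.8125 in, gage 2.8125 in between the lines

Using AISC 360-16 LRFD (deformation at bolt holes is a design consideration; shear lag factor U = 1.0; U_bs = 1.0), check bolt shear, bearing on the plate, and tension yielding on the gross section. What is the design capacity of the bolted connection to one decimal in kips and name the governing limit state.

407.1 kips (gross-section yield governs)

Bolt shear: A_b = π(1.125)²/4 = 0.99402 in². φR_n = 0.75 × 84 × 0.99402 × 8 × 1 = 501.0 kips.
Bearing (0.75 in plate, F_u = 65 ksi): end bolts L_c = 2.8125 − 1.25/2 = 2.1875, R_n = min(1.2×2.1875×0.75×65, 2.4×1.125×0.75×65) = 127.97 kips/bolt; interior L_c = 4 − 1.25 = 2.75, R_n = 131.63 kips/bolt. φR_n = 0.75 × (2×127.97 + 6×131.63) = 784.3 kips.
Tension yield (gross): A_g = 12.0625×0.75 = 9.0469 in². φR_n = 0.90 × 50 × 9.0469 = 407.1 kips.
Governing: min(501.0, 784.3, 407.1) = 407.1 kips → gross-section yield.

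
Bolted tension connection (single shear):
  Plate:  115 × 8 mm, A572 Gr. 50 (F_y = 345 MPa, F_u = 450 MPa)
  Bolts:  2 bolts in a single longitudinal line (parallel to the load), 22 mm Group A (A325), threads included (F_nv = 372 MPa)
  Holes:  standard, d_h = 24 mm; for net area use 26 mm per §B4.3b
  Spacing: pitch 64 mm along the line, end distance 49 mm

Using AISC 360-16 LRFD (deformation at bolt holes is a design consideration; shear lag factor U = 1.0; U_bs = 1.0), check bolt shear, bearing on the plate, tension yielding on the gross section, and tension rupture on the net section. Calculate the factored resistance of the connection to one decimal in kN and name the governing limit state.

Bolt shear: A_b = π(22)²/4 = 380.13 mm². φR_n = 0.75 × 372 × 380.13 × 2 × 1 = 212.1 kN.
Bearing (8 mm plate, F_u = 450 MPa): end bolts L_c = 49 − 24/2 = 37, R_n = min(1.2×37×8×450, 2.4×22×8×450) = 159.84 kN/bolt; interior L_c = 64 − 24 = 40, R_n = 172.8 kN/bolt. φR_n = 0.75 × (1×159.84 + 1×172.8) = 249.5 kN.
Tension yield (gross): A_g = 115×8 = 920 mm². φR_n = 0.90 × 345 × 920 = 285.7 kN.
Tension rupture (net): A_n = (115 − 1×26)×8 = 712 mm² (U = 1.0, A_e = A_n). φR_n = 0.75 × 450 × 712 = 240.3 kN.
Governing: min(212.1, 249.5, 285.7, 240.3) = 212.1 kN → bolt shear.

212.1 kN (bolt shear governs)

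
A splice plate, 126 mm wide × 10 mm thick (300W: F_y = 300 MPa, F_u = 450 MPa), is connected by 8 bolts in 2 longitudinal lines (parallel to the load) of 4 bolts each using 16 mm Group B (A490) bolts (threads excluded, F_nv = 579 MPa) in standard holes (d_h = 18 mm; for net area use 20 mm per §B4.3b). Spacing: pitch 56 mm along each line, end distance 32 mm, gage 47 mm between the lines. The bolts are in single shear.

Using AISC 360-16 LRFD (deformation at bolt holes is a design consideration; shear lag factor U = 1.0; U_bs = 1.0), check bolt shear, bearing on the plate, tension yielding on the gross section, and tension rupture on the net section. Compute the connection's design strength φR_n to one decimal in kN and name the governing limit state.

Bolt shear: A_b = π(16)²/4 = 201.06 mm². φR_n = 0.75 × 579 × 201.06 × 8 × 1 = 698.5 kN.
Bearing (10 mm plate, F_u = 450 MPa): end bolts L_c = 32 − 18/2 = 23, R_n = min(1.2×23×10×450, 2.4×16×10×450) = 124.2 kN/bolt; interior L_c = 56 − 18 = 38, R_n = 172.8 kN/bolt. φR_n = 0.75 × (2×124.2 + 6×172.8) = 963.9 kN.
Tension yield (gross): A_g = 126×10 = 1260 mm². φR_n = 0.90 × 300 × 1260 = 340.2 kN.
Tension rupture (net): A_n = (126 − 2×20)×10 = 860 mm² (U = 1.0, A_e = A_n). φR_n = 0.75 × 450 × 860 = 290.3 kN.
Governing: min(698.5, 963.9, 340.2, 290.3) = 290.3 kN → net-section rupture.

290.3 kN (net-section rupture governs)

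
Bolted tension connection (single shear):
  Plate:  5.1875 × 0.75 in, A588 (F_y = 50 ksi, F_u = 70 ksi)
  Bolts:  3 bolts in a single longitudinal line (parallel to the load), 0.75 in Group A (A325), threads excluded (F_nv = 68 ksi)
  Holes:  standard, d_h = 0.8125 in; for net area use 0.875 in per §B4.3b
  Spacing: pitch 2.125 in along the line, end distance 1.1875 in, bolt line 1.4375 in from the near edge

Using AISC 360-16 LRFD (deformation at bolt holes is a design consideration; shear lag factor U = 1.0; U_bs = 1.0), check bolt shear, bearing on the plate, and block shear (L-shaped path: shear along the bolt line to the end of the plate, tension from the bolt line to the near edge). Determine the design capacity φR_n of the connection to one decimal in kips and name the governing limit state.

Bolt shear: A_b = π(0.75)²/4 = 0.44179 in². φR_n = 0.75 × 68 × 0.44179 × 3 × 1 = 67.6 kips.
Bearing (0.75 in plate, F_u = 70 ksi): end bolts L_c = 1.1875 − 0.8125/2 = 0.78125, R_n = min(1.2×0.78125×0.75×70, 2.4×0.75×0.75×70) = 49.219 kips/bolt; interior L_c = 2.125 − 0.8125 = 1.3125, R_n = 82.688 kips/bolt. φR_n = 0.75 × (1×49.219 + 2×82.688) = 160.9 kips.
Block shear: shear path 1×[1.1875+2×2.125] = 1×5.4375 in, A_gv = 4.0781, A_nv = 1×(5.4375 − 2.5×0.875)×0.75 = 2.4375 in²; tension to near edge: (1.4375 − 0.5×0.875)×0.75 = 0.75 in². R_n = min(0.6×70×2.4375, 0.6×50×4.0781) + 1.0×70×0.75 = min(102.38, 122.34) + 52.5 = 154.88 kips. φR_n = 0.75 × 154.88 = 116.2 kips.
Governing: min(67.6, 160.9, 116.2) = 67.6 kips → bolt shear.

67.6 kips (bolt shear governs)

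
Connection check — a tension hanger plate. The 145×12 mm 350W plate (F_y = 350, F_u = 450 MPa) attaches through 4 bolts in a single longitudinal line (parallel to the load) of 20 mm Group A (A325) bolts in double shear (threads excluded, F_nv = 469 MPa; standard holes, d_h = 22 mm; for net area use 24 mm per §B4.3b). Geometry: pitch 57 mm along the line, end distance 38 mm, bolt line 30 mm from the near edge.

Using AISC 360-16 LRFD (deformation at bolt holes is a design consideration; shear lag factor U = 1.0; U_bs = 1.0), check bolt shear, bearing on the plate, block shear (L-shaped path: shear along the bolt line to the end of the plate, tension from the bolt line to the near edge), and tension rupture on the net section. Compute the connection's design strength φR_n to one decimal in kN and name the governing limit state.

376.7 kN (block shear governs)

Bolt shear: A_b = π(20)²/4 = 314.16 mm². φR_n = 0.75 × 469 × 314.16 × 4 × 2 = 884.0 kN.
Bearing (12 mm plate, F_u = 450 MPa): end bolts L_c = 38 − 22/2 = 27, R_n = min(1.2×27×12×450, 2.4×20×12×450) = 174.96 kN/bolt; interior L_c = 57 − 22 = 35, R_n = 226.8 kN/bolt. φR_n = 0.75 × (1×174.96 + 3×226.8) = 641.5 kN.
Block shear: shear path 1×[38+3×57] = 1×209 mm, A_gv = 2508, A_nv = 1×(209 − 3.5×24)×12 = 1500 mm²; tension to near edge: (30 − 0.5×24)×12 = 216 mm². R_n = min(0.6×450×1500, 0.6×350×2508) + 1.0×450×216 = min(405, 526.68) + 97.2 = 502.2 kN. φR_n = 0.75 × 502.2 = 376.7 kN.
Tension rupture (net): A_n = (145 − 1×24)×12 = 1452 mm² (U = 1.0, A_e = A_n). φR_n = 0.75 × 450 × 1452 = 490.1 kN.
Governing: min(884.0, 641.5, 376.7, 490.1) = 376.7 kN → block shear.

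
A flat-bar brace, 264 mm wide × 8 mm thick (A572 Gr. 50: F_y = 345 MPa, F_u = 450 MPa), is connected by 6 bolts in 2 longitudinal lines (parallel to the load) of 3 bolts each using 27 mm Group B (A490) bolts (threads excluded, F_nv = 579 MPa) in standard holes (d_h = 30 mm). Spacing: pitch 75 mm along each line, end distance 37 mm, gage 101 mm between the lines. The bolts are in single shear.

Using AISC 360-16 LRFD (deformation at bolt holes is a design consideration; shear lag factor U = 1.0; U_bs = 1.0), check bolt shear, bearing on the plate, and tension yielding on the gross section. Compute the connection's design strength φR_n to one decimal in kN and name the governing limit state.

Bolt shear: A_b = π(27)²/4 = 572.56 mm². φR_n = 0.75 × 579 × 572.56 × 6 × 1 = 1491.8 kN.
Bearing (8 mm plate, F_u = 450 MPa): end bolts L_c = 37 − 30/2 = 22, R_n = min(1.2×22×8×450, 2.4×27×8×450) = 95.04 kN/bolt; interior L_c = 75 − 30 = 45, R_n = 194.4 kN/bolt. φR_n = 0.75 × (2×95.04 + 4×194.4) = 725.8 kN.
Tension yield (gross): A_g = 264×8 = 2112 mm². φR_n = 0.90 × 345 × 2112 = 655.8 kN.
Governing: min(1491.8, 725.8, 655.8) = 655.8 kN → gross-section yield.

655.8 kN (gross-section yield governs)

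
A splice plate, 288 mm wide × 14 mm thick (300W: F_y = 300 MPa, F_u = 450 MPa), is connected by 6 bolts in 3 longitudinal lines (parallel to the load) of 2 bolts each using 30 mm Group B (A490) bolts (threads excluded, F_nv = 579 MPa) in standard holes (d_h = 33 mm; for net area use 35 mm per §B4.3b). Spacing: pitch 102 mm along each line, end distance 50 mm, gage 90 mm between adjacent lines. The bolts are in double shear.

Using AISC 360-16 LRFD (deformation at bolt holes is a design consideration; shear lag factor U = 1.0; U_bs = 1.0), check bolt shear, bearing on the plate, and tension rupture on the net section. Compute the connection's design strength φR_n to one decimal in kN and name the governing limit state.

864.7 kN (net-section rupture governs)

Bolt shear: A_b = π(30)²/4 = 706.86 mm². φR_n = 0.75 × 579 × 706.86 × 6 × 2 = 3683.4 kN.
Bearing (14 mm plate, F_u = 450 MPa): end bolts L_c = 50 − 33/2 = 33.5, R_n = min(1.2×33.5×14×450, 2.4×30×14×450) = 253.26 kN/bolt; interior L_c = 102 − 33 = 69, R_n = 453.6 kN/bolt. φR_n = 0.75 × (3×253.26 + 3×453.6) = 1590.4 kN.
Tension rupture (net): A_n = (288 − 3×35)×14 = 2562 mm² (U = 1.0, A_e = A_n). φR_n = 0.75 × 450 × 2562 = 864.7 kN.
Governing: min(3683.4, 1590.4, 864.7) = 864.7 kN → net-section rupture.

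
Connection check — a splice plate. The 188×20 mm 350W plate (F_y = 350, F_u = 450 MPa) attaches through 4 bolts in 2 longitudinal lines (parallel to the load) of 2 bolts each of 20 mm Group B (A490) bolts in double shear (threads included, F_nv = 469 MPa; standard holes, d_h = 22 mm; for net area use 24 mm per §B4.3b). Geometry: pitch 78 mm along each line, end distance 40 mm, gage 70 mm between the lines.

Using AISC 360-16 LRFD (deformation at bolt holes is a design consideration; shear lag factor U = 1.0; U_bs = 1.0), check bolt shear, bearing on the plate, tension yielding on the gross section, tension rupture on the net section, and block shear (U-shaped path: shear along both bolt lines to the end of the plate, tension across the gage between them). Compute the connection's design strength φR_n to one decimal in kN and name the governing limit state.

Bolt shear: A_b = π(20)²/4 = 314.16 mm². φR_n = 0.75 × 469 × 314.16 × 4 × 2 = 884.0 kN.
Bearing (20 mm plate, F_u = 450 MPa): end bolts L_c = 40 − 22/2 = 29, R_n = min(1.2×29×20×450, 2.4×20×20×450) = 313.2 kN/bolt; interior L_c = 78 − 22 = 56, R_n = 432 kN/bolt. φR_n = 0.75 × (2×313.2 + 2×432) = 1117.8 kN.
Tension yield (gross): A_g = 188×20 = 3760 mm². φR_n = 0.90 × 350 × 3760 = 1184.4 kN.
Tension rupture (net): A_n = (188 − 2×24)×20 = 2800 mm² (U = 1.0, A_e = A_n). φR_n = 0.75 × 450 × 2800 = 945.0 kN.
Block shear: shear path 2×[40+1×78] = 2×118 mm, A_gv = 4720, A_nv = 2×(118 − 1.5×24)×20 = 3280 mm²; tension across gage: (70 − 1×24)×20 = 920 mm². R_n = min(0.6×450×3280, 0.6×350×4720) + 1.0×450×920 = min(885.6, 991.2) + 414 = 1299.6 kN. φR_n = 0.75 × 1299.6 = 974.7 kN.
Governing: min(884.0, 1117.8, 1184.4, 945.0, 974.7) = 884.0 kN → bolt shear.

884.0 kN (bolt shear governs)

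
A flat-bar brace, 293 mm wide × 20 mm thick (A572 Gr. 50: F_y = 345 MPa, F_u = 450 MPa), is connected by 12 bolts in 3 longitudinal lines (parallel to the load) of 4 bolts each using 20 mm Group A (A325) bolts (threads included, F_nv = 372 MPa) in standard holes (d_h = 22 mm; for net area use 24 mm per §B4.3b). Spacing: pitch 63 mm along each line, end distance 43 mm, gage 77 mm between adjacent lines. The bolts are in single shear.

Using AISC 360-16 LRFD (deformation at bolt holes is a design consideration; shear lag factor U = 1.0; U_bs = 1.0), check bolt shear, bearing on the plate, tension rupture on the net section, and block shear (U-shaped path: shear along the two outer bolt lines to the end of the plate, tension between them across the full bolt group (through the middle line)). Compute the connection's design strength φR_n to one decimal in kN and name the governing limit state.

Bolt shear: A_b = π(20)²/4 = 314.16 mm². φR_n = 0.75 × 372 × 314.16 × 12 × 1 = 1051.8 kN.
Bearing (20 mm plate, F_u = 450 MPa): end bolts L_c = 43 − 22/2 = 32, R_n = min(1.2×32×20×450, 2.4×20×20×450) = 345.6 kN/bolt; interior L_c = 63 − 22 = 41, R_n = 432 kN/bolt. φR_n = 0.75 × (3×345.6 + 9×432) = 3693.6 kN.
Tension rupture (net): A_n = (293 − 3×24)×20 = 4420 mm² (U = 1.0, A_e = A_n). φR_n = 0.75 × 450 × 4420 = 1491.8 kN.
Block shear: shear path 2×[43+3×63] = 2×232 mm, A_gv = 9280, A_nv = 2×(232 − 3.5×24)×20 = 5920 mm²; tension across gage: (154 − 2×24)×20 = 2120 mm². R_n = min(0.6×450×5920, 0.6×345×9280) + 1.0×450×2120 = min(1598.4, 1921) + 954 = 2552.4 kN. φR_n = 0.75 × 2552.4 = 1914.3 kN.
Governing: min(1051.8, 3693.6, 1491.8, 1914.3) = 1051.8 kN → bolt shear.

1051.8 kN (bolt shear governs)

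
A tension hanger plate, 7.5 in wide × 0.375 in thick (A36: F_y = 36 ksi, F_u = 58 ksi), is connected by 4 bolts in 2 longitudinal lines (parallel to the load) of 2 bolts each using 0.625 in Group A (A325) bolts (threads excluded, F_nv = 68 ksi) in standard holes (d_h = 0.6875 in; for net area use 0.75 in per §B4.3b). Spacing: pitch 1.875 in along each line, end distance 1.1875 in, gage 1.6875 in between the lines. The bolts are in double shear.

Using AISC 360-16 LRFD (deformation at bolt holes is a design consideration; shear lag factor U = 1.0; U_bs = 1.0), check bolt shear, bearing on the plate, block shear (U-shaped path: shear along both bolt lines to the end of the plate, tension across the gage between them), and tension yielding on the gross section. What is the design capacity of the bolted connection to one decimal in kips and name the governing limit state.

52.5 kips (block shear governs)

Bolt shear: A_b = π(0.625)²/4 = 0.3068 in². φR_n = 0.75 × 68 × 0.3068 × 4 × 2 = 125.2 kips.
Bearing (0.375 in plate, F_u = 58 ksi): end bolts L_c = 1.1875 − 0.6875/2 = 0.84375, R_n = min(1.2×0.84375×0.375×58, 2.4×0.625×0.375×58) = 22.022 kips/bolt; interior L_c = 1.875 − 0.6875 = 1.1875, R_n = 30.994 kips/bolt. φR_n = 0.75 × (2×22.022 + 2×30.994) = 79.5 kips.
Block shear: shear path 2×[1.1875+1×1.875] = 2×3.0625 in, A_gv = 2.2969, A_nv = 2×(3.0625 − 1.5×0.75)×0.375 = 1.4531 in²; tension across gage: (1.6875 − 1×0.75)×0.375 = 0.35156 in². R_n = min(0.6×58×1.4531, 0.6×36×2.2969) + 1.0×58×0.35156 = min(50.568, 49.613) + 20.39 = 70.003 kips. φR_n = 0.75 × 70.003 = 52.5 kips.
Tension yield (gross): A_g = 7.5×0.375 = 2.8125 in². φR_n = 0.90 × 36 × 2.8125 = 91.1 kips.
Governing: min(125.2, 79.5, 52.5, 91.1) = 52.5 kips → block shear.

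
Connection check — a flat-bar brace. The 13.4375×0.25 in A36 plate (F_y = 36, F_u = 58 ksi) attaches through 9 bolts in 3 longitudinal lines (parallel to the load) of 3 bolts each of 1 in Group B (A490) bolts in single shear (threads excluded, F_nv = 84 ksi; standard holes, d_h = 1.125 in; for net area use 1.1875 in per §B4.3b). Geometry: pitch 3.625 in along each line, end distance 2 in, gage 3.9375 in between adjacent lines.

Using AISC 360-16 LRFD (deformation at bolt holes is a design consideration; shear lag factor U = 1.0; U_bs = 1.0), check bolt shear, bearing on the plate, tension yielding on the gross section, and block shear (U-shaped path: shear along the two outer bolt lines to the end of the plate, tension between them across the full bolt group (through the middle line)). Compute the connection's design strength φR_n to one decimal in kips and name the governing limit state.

Bolt shear: A_b = π(1)²/4 = 0.7854 in². φR_n = 0.75 × 84 × 0.7854 × 9 × 1 = 445.3 kips.
Bearing (0.25 in plate, F_u = 58 ksi): end bolts L_c = 2 − 1.125/2 = 1.4375, R_n = min(1.2×1.4375×0.25×58, 2.4×1×0.25×58) = 25.013 kips/bolt; interior L_c = 3.625 − 1.125 = 2.5, R_n = 34.8 kips/bolt. φR_n = 0.75 × (3×25.013 + 6×34.8) = 212.9 kips.
Tension yield (gross): A_g = 13.4375×0.25 = 3.3594 in². φR_n = 0.90 × 36 × 3.3594 = 108.8 kips.
Block shear: shear path 2×[2+2×3.625] = 2×9.25 in, A_gv = 4.625, A_nv = 2×(9.25 − 2.5×1.1875)×0.25 = 3.1406 in²; tension across gage: (7.875 − 2×1.1875)×0.25 = 1.375 in². R_n = min(0.6×58×3.1406, 0.6×36×4.625) + 1.0×58×1.375 = min(109.29, 99.9) + 79.75 = 179.65 kips. φR_n = 0.75 × 179.65 = 134.7 kips.
Governing: min(445.3, 212.9, 108.8, 134.7) = 108.8 kips → gross-section yield.

108.8 kips (gross-section yield governs)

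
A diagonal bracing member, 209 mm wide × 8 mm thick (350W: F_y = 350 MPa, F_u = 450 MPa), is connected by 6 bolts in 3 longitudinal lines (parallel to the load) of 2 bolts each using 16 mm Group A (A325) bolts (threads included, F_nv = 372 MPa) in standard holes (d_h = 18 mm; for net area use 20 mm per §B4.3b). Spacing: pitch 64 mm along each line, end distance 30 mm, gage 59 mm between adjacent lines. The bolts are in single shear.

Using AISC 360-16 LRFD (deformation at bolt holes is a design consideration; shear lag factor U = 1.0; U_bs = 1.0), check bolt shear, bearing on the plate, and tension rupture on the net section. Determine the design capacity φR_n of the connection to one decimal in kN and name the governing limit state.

336.6 kN (bolt shear governs)

Bolt shear: A_b = π(16)²/4 = 201.06 mm². φR_n = 0.75 × 372 × 201.06 × 6 × 1 = 336.6 kN.
Bearing (8 mm plate, F_u = 450 MPa): end bolts L_c = 30 − 18/2 = 21, R_n = min(1.2×21×8×450, 2.4×16×8×450) = 90.72 kN/bolt; interior L_c = 64 − 18 = 46, R_n = 138.24 kN/bolt. φR_n = 0.75 × (3×90.72 + 3×138.24) = 515.2 kN.
Tension rupture (net): A_n = (209 − 3×20)×8 = 1192 mm² (U = 1.0, A_e = A_n). φR_n = 0.75 × 450 × 1192 = 402.3 kN.
Governing: min(336.6, 515.2, 402.3) = 336.6 kN → bolt shear.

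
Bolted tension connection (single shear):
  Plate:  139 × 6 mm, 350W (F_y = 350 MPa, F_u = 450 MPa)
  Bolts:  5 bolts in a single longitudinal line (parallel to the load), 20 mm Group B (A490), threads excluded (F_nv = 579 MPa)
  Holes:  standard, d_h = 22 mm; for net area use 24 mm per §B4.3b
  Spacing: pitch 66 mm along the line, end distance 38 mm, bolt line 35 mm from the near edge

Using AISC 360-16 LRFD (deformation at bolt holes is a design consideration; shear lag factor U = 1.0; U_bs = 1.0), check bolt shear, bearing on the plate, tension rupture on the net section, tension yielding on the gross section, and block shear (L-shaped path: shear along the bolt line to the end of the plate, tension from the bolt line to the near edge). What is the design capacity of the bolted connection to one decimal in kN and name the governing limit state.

232.9 kN (net-section rupture governs)

Bolt shear: A_b = π(20)²/4 = 314.16 mm². φR_n = 0.75 × 579 × 314.16 × 5 × 1 = 682.1 kN.
Bearing (6 mm plate, F_u = 450 MPa): end bolts L_c = 38 − 22/2 = 27, R_n = min(1.2×27×6×450, 2.4×20×6×450) = 87.48 kN/bolt; interior L_c = 66 − 22 = 44, R_n = 129.6 kN/bolt. φR_n = 0.75 × (1×87.48 + 4×129.6) = 454.4 kN.
Tension rupture (net): A_n = (139 − 1×24)×6 = 690 mm² (U = 1.0, A_e = A_n). φR_n = 0.75 × 450 × 690 = 232.9 kN.
Tension yield (gross): A_g = 139×6 = 834 mm². φR_n = 0.90 × 350 × 834 = 262.7 kN.
Block shear: shear path 1×[38+4×66] = 1×302 mm, A_gv = 1812, A_nv = 1×(302 − 4.5×24)×6 = 1164 mm²; tension to near edge: (35 − 0.5×24)×6 = 138 mm². R_n = min(0.6×450×1164, 0.6×350×1812) + 1.0×450×138 = min(314.28, 380.52) + 62.1 = 376.38 kN. φR_n = 0.75 × 376.38 = 282.3 kN.
Governing: min(682.1, 454.4, 232.9, 262.7, 282.3) = 232.9 kN → net-section rupture.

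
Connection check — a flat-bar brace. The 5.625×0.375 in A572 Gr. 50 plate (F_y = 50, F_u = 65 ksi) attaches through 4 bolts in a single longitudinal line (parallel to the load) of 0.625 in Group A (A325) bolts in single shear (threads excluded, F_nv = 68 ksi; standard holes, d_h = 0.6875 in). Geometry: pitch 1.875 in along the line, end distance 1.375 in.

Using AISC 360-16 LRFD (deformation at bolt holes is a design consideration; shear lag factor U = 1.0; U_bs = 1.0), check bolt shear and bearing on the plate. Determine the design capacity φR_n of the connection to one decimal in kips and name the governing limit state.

62.6 kips (bolt shear governs)

Bolt shear: A_b = π(0.625)²/4 = 0.3068 in². φR_n = 0.75 × 68 × 0.3068 × 4 × 1 = 62.6 kips.
Bearing (0.375 in plate, F_u = 65 ksi): end bolts L_c = 1.375 − 0.6875/2 = 1.03125, R_n = min(1.2×1.03125×0.375×65, 2.4×0.625×0.375×65) = 30.164 kips/bolt; interior L_c = 1.875 − 0.6875 = 1.1875, R_n = 34.734 kips/bolt. φR_n = 0.75 × (1×30.164 + 3×34.734) = 100.8 kips.
Governing: min(62.6, 100.8) = 62.6 kips → bolt shear.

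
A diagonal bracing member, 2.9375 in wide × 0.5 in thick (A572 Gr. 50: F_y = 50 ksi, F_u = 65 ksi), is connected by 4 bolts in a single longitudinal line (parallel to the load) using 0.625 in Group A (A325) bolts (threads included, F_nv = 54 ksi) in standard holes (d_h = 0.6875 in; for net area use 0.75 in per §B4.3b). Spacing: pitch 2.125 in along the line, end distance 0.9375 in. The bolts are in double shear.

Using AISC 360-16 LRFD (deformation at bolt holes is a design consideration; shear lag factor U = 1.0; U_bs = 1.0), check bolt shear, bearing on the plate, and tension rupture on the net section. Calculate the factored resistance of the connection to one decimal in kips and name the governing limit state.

Bolt shear: A_b = π(0.625)²/4 = 0.3068 in². φR_n = 0.75 × 54 × 0.3068 × 4 × 2 = 99.4 kips.
Bearing (0.5 in plate, F_u = 65 ksi): end bolts L_c = 0.9375 − 0.6875/2 = 0.59375, R_n = min(1.2×0.59375×0.5×65, 2.4×0.625×0.5×65) = 23.156 kips/bolt; interior L_c = 2.125 − 0.6875 = 1.4375, R_n = 48.75 kips/bolt. φR_n = 0.75 × (1×23.156 + 3×48.75) = 127.1 kips.
Tension rupture (net): A_n = (2.9375 − 1×0.75)×0.5 = 1.0938 in² (U = 1.0, A_e = A_n). φR_n = 0.75 × 65 × 1.0938 = 53.3 kips.
Governing: min(99.4, 127.1, 53.3) = 53.3 kips → net-section rupture.

53.3 kips (net-section rupture governs)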